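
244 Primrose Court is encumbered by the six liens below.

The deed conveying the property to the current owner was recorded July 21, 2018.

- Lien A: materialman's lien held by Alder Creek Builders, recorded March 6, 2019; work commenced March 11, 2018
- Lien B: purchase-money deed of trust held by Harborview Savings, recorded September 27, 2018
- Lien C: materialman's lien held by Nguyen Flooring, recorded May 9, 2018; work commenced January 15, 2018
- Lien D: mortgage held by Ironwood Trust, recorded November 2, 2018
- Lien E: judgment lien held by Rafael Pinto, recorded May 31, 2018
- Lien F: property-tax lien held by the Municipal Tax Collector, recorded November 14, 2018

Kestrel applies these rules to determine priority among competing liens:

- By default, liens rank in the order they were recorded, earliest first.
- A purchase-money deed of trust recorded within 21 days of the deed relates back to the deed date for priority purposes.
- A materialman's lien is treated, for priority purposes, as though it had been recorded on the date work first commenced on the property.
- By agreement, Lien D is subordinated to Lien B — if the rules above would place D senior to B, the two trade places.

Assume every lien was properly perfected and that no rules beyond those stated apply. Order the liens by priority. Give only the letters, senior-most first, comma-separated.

Adjusting effective dates: A's effective date is March 11, 2018, when work began; B missed the 21-day window (68 days after the deed), so its recording date stands; C's effective date is January 15, 2018, when work began.
Sorted by effective date: C (January 15, 2018), A (March 11, 2018), E (May 31, 2018), B (September 27, 2018), D (November 2, 2018), F (November 14, 2018).
Since D is not senior to B, the subordination leaves the order unchanged.

C, A, E, B, D, F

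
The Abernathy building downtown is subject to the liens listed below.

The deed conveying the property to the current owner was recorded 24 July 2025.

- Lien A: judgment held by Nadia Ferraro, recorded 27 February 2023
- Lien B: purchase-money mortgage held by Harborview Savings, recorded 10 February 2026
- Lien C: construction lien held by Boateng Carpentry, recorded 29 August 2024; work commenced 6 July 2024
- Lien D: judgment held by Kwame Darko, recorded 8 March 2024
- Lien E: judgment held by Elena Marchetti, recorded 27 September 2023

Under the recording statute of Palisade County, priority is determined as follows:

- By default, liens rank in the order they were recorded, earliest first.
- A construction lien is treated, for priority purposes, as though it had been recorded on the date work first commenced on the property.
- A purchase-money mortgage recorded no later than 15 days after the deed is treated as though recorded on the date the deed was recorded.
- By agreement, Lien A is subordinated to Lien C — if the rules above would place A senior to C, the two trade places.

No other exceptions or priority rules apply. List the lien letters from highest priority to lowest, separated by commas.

C, E, D, A, B

Adjusting effective dates: B was recorded 201 days after the deed, outside the 15-day window, so it keeps its recording date; C's effective date is 6 July 2024, when work began.
By effective date, earliest first: A (27 February 2023), E (27 September 2023), D (8 March 2024), C (6 July 2024), B (10 February 2026).
A would otherwise be senior to C, so under the subordination agreement A and C exchange positions.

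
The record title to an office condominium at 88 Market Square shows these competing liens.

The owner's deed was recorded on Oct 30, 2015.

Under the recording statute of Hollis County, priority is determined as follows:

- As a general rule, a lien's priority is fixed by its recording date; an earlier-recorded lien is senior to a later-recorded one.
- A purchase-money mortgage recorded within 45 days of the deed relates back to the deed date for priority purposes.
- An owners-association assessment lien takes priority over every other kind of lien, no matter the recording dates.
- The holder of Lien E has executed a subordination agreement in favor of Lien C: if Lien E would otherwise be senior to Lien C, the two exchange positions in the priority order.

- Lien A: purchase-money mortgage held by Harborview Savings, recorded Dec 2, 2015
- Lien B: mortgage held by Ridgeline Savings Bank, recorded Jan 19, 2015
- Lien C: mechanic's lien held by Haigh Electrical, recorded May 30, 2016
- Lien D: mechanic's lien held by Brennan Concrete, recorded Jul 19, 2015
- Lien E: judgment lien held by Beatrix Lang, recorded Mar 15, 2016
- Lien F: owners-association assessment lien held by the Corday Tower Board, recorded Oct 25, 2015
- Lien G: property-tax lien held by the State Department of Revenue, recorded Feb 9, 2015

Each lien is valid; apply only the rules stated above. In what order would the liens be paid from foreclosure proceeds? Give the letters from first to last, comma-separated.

F, B, G, D, A, C, E

Effective dates: A relates back to the deed date Oct 30, 2015.
F is an owners-association assessment lien and takes priority over every other lien.
Ordering the rest by effective date: B (Jan 19, 2015), G (Feb 9, 2015), D (Jul 19, 2015), A (Oct 30, 2015), E (Mar 15, 2016), C (May 30, 2016).
The subordination applies — E was senior to C — so E and C swap.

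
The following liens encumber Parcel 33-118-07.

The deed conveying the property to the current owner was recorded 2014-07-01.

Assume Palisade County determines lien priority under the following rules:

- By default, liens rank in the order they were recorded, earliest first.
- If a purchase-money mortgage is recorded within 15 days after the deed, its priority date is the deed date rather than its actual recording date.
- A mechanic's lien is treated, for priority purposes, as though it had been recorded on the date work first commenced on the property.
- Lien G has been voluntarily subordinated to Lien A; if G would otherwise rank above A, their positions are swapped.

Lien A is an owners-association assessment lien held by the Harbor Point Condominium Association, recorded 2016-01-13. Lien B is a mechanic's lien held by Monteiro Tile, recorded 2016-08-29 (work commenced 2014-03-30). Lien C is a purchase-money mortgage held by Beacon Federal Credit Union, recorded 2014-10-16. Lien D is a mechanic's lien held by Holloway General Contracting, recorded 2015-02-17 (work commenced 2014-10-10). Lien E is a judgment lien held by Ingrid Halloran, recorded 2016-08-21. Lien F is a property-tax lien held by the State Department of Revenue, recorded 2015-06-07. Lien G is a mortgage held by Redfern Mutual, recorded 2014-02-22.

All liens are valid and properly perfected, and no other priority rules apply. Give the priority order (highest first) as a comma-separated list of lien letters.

A, B, D, C, F, G, E

First, effective dates: B is treated as recorded 2014-03-30, the work-commencement date; C was recorded 107 days after the deed — beyond 15 days — so no relation-back applies; D's effective date is 2014-10-10, when work began.
Sorted by effective date: G (2014-02-22), B (2014-03-30), D (2014-10-10), C (2014-10-16), F (2015-06-07), A (2016-01-13), E (2016-08-21).
Because G would otherwise rank above A, the subordination swaps them.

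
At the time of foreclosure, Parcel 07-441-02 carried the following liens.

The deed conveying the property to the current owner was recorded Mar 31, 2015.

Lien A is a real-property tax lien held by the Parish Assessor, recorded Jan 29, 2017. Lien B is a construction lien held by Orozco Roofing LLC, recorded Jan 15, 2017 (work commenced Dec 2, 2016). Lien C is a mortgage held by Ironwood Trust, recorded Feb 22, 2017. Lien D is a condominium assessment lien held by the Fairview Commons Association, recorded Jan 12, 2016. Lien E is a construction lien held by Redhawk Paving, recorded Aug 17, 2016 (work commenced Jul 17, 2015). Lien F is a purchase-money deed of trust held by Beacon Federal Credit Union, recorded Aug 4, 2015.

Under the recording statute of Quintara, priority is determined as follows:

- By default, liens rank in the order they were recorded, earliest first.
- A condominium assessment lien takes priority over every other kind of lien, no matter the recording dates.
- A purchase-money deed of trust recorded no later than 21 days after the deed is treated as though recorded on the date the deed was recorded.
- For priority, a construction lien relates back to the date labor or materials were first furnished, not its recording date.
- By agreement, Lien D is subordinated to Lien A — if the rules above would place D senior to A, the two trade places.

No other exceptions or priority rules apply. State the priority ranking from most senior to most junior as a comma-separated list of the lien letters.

First, effective dates: B's effective date is Dec 2, 2016, when work began; E's effective date is Jul 17, 2015, when work began; F was recorded 126 days after the deed — beyond 21 days — so no relation-back applies.
As a condominium assessment lien, D is senior to every other lien.
The other liens, earliest effective date first: E (Jul 17, 2015), F (Aug 4, 2015), B (Dec 2, 2016), A (Jan 29, 2017), C (Feb 22, 2017).
Because D would otherwise rank above A, the subordination swaps them.

A, E, F, B, D, C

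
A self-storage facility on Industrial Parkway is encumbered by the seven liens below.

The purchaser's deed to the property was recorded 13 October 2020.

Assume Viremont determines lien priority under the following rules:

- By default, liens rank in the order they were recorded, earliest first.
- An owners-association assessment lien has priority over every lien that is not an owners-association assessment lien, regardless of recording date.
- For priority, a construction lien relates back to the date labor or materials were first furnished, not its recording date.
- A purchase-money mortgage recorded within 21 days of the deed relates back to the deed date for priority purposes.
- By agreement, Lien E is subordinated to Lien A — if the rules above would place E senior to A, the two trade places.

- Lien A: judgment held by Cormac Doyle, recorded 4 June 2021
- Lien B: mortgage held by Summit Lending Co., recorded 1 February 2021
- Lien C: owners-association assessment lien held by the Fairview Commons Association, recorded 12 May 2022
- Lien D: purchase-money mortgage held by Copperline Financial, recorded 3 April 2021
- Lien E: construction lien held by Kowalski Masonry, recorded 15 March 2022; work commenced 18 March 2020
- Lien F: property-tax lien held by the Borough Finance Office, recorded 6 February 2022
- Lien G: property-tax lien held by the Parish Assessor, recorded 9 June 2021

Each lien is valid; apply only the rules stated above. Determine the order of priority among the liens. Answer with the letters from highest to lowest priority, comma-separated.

C, A, B, D, E, G, F

First, effective dates: D missed the 21-day window (172 days after the deed), so its recording date stands; E is treated as recorded 18 March 2020, the work-commencement date.
As an owners-association assessment lien, C is senior to every other lien.
Among the remaining liens, by effective date: E (18 March 2020), B (1 February 2021), D (3 April 2021), A (4 June 2021), G (9 June 2021), F (6 February 2022).
E would otherwise be senior to A, so under the subordination agreement E and A exchange positions.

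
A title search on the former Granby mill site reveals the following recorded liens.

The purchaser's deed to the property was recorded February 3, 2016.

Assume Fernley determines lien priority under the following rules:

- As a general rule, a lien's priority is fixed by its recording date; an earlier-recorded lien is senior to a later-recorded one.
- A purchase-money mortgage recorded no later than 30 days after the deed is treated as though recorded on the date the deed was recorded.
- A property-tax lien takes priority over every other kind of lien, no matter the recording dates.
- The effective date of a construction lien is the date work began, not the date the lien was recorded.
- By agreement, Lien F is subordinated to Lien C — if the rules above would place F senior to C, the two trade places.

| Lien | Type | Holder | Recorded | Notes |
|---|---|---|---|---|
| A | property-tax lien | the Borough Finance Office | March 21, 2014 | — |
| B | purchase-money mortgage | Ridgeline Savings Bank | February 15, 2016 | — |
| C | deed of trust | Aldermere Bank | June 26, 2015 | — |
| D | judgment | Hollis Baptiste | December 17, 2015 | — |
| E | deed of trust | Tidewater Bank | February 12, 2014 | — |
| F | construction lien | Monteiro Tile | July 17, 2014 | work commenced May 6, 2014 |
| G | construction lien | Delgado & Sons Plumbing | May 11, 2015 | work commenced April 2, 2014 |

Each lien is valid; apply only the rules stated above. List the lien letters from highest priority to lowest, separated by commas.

A, E, G, C, F, D, B

Adjusting effective dates: B relates back to the deed date February 3, 2016; F relates back to May 6, 2014 (work commenced); G's effective date is April 2, 2014, when work began.
A is a property-tax lien, so it outranks all other liens regardless of date.
Among the remaining liens, by effective date: E (February 12, 2014), G (April 2, 2014), F (May 6, 2014), C (June 26, 2015), D (December 17, 2015), B (February 3, 2016).
F is senior to C before the subordination, so the two trade places.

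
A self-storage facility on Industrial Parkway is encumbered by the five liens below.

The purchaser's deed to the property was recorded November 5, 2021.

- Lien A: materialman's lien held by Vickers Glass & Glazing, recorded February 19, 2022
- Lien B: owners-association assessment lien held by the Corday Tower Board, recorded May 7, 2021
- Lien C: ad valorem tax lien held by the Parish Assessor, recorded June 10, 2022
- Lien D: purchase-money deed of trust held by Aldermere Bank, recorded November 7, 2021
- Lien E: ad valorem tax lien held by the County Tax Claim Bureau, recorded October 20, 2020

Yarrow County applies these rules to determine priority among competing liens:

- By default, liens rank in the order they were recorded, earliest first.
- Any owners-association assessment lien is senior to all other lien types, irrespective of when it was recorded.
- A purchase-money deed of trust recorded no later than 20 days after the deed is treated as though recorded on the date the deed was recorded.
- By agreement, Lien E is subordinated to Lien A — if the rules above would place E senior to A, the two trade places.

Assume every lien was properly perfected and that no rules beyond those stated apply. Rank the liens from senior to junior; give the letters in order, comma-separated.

First, effective dates: D was recorded within the 20-day window, so its effective date is the deed date November 5, 2021.
B is an owners-association assessment lien and takes priority over every other lien.
The other liens, earliest effective date first: E (October 20, 2020), D (November 5, 2021), A (February 19, 2022), C (June 10, 2022).
The subordination applies — E was senior to A — so E and A swap.

B, A, D, E, C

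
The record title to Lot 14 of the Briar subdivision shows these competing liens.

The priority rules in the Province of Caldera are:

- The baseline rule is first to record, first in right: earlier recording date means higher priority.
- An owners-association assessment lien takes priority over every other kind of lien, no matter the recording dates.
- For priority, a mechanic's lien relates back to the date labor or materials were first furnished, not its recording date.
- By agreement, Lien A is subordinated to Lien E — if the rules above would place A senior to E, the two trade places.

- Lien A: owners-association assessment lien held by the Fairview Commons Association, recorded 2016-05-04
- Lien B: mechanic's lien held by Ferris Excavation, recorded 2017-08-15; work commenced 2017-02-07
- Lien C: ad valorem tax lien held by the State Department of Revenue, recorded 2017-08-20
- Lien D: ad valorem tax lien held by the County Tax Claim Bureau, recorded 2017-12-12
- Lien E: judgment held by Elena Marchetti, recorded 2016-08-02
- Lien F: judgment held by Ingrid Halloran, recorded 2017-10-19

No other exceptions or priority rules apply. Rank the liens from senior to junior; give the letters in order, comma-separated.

E, A, B, C, F, D

Adjusting effective dates: B's effective date is 2017-02-07, when work began.
A is an owners-association assessment lien, so it outranks all other liens regardless of date.
Among the remaining liens, by effective date: E (2016-08-02), B (2017-02-07), C (2017-08-20), F (2017-10-19), D (2017-12-12).
A is senior to E before the subordination, so the two trade places.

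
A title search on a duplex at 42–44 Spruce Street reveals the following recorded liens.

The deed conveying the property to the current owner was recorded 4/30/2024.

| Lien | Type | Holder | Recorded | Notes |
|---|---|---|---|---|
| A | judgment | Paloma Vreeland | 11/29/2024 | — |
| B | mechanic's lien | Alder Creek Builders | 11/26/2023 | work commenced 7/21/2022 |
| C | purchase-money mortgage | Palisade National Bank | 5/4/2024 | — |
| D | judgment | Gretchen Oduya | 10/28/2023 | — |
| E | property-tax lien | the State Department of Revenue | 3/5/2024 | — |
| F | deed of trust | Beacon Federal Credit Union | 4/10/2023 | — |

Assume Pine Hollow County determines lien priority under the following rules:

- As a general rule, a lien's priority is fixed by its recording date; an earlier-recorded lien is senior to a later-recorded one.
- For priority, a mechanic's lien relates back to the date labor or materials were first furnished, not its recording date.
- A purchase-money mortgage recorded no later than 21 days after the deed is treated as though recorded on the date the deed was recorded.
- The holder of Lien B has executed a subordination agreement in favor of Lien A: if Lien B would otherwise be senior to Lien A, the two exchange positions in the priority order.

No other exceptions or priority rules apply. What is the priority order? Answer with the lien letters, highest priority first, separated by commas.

Effective dates after the stated exceptions: B's effective date is 7/21/2022, when work began; C was recorded within the 21-day window, so its effective date is the deed date 4/30/2024.
By effective date: B (7/21/2022), F (4/10/2023), D (10/28/2023), E (3/5/2024), C (4/30/2024), A (11/29/2024).
The subordination applies — B was senior to A — so B and A swap.

A, F, D, E, C, B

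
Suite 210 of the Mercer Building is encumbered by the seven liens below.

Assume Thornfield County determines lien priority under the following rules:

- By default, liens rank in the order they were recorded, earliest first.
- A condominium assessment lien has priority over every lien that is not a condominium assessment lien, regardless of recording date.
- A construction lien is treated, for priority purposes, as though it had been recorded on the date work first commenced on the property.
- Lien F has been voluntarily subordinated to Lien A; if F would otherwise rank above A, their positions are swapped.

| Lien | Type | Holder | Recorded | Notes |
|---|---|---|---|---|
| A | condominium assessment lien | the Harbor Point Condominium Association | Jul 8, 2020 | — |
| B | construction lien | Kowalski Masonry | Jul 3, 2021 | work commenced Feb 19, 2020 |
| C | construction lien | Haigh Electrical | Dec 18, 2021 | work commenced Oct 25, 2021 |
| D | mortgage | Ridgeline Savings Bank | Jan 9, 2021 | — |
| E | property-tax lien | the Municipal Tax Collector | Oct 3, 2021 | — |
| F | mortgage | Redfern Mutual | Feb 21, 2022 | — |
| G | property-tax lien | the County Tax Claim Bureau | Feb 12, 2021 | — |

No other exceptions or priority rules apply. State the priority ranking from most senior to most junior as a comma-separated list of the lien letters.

A, B, D, G, E, C, F

Adjusting effective dates: B's effective date is Feb 19, 2020, when work began; C's effective date is Oct 25, 2021, when work began.
A, as a condominium assessment lien, has superpriority and ranks first.
Remaining liens by effective date: B (Feb 19, 2020), D (Jan 9, 2021), G (Feb 12, 2021), E (Oct 3, 2021), C (Oct 25, 2021), F (Feb 21, 2022).
Since F is not senior to A, the subordination leaves the order unchanged.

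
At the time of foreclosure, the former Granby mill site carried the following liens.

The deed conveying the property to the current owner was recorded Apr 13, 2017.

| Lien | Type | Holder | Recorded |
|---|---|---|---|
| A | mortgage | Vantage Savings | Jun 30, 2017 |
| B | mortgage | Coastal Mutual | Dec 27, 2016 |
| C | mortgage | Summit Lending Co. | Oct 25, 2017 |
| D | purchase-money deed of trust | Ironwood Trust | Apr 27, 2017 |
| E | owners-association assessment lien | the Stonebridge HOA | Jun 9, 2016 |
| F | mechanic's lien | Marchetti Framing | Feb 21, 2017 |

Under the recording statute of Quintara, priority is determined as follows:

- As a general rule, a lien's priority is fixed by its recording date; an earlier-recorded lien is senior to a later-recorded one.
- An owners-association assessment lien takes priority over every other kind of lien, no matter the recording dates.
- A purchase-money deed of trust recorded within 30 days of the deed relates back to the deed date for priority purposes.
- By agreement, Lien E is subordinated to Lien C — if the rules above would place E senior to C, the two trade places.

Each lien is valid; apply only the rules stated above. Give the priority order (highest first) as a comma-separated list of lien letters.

C, B, F, D, A, E

Adjusting effective dates: D's effective date is the deed date, Apr 13, 2017.
As an owners-association assessment lien, E is senior to every other lien.
Remaining liens by effective date: B (Dec 27, 2016), F (Feb 21, 2017), D (Apr 13, 2017), A (Jun 30, 2017), C (Oct 25, 2017).
The subordination applies — E was senior to C — so E and C swap.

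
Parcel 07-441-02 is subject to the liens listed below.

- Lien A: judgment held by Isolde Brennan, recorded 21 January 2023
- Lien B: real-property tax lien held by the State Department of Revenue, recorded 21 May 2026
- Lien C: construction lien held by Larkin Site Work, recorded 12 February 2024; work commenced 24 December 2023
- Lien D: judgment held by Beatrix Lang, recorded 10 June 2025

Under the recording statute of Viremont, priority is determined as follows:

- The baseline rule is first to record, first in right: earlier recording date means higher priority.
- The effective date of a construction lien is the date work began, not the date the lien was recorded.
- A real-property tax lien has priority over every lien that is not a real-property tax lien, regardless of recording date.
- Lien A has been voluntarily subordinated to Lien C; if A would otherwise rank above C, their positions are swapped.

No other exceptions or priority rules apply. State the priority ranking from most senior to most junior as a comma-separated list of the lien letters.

First, effective dates: C is treated as recorded 24 December 2023, the work-commencement date.
B is a real-property tax lien, so it outranks all other liens regardless of date.
The other liens, earliest effective date first: A (21 January 2023), C (24 December 2023), D (10 June 2025).
The subordination applies — A was senior to C — so A and C swap.

B, C, A, D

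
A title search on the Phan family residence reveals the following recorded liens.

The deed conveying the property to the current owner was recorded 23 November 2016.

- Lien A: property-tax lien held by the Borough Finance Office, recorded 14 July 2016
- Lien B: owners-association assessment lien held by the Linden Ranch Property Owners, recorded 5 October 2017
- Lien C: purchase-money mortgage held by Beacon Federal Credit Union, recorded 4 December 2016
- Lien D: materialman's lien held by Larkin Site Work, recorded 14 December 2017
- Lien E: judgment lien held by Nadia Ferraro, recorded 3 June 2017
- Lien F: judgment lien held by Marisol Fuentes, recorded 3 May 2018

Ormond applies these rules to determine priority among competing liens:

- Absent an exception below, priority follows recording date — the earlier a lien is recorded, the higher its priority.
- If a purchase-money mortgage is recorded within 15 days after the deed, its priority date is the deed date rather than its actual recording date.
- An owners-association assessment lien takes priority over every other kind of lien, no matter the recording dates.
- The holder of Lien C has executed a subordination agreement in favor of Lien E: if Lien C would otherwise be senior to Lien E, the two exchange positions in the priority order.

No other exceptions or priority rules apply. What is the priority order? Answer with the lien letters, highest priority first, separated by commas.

B, A, E, C, D, F

Effective dates after the stated exceptions: C's effective date is the deed date, 23 November 2016.
B is an owners-association assessment lien and takes priority over every other lien.
Ordering the rest by effective date: A (14 July 2016), C (23 November 2016), E (3 June 2017), D (14 December 2017), F (3 May 2018).
C would otherwise be senior to E, so under the subordination agreement C and E exchange positions.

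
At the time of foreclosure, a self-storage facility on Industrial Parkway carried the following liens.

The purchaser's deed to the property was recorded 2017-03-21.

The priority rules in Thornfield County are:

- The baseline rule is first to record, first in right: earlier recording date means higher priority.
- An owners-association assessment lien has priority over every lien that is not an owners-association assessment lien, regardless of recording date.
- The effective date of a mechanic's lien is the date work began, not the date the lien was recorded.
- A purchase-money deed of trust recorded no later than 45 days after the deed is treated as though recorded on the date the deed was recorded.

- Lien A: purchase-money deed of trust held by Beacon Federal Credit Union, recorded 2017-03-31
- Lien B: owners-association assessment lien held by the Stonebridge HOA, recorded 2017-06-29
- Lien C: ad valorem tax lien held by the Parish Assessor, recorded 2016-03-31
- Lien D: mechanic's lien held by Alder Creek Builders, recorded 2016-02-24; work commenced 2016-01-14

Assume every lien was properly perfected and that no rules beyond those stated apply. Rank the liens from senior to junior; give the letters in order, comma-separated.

First, effective dates: A relates back to the deed date 2017-03-21; D is treated as recorded 2016-01-14, the work-commencement date.
As an owners-association assessment lien, B is senior to every other lien.
Remaining liens by effective date: D (2016-01-14), C (2016-03-31), A (2017-03-21).

B, D, C, A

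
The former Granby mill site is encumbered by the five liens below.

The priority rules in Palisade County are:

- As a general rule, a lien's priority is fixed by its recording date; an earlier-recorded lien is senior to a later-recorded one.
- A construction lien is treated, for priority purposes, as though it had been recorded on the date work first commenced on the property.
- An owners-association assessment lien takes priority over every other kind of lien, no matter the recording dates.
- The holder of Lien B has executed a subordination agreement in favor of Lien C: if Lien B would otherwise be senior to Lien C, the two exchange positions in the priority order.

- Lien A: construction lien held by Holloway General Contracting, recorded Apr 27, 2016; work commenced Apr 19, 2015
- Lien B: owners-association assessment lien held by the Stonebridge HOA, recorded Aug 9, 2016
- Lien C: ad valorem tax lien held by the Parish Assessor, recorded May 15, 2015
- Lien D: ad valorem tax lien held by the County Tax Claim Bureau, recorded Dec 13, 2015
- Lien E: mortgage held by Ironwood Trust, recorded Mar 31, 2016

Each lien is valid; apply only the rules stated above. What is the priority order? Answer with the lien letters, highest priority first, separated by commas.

Effective dates after the stated exceptions: A's effective date is Apr 19, 2015, when work began.
B is an owners-association assessment lien and takes priority over every other lien.
Among the remaining liens, by effective date: A (Apr 19, 2015), C (May 15, 2015), D (Dec 13, 2015), E (Mar 31, 2016).
B is senior to C before the subordination, so the two trade places.

C, A, B, D, E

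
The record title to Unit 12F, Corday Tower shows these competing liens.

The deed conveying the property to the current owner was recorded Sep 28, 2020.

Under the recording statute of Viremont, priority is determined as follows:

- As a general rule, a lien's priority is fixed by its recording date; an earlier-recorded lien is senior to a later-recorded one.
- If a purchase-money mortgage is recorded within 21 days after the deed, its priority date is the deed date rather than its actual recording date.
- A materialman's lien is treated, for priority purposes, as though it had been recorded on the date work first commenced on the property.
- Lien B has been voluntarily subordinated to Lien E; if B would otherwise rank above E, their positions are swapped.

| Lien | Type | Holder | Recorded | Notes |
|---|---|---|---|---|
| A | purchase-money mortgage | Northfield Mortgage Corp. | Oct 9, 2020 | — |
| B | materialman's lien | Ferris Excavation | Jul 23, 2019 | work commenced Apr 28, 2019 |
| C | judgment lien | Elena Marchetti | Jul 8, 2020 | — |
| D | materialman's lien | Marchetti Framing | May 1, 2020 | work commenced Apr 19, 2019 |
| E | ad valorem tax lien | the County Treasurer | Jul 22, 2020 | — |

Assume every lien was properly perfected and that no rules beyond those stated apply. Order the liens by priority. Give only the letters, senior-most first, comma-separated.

D, E, C, B, A

Effective dates: A relates back to the deed date Sep 28, 2020; B relates back to Apr 28, 2019 (work commenced); D's effective date is Apr 19, 2019, when work began.
Ordering by effective date: D (Apr 19, 2019), B (Apr 28, 2019), C (Jul 8, 2020), E (Jul 22, 2020), A (Sep 28, 2020).
The subordination applies — B was senior to E — so B and E swap.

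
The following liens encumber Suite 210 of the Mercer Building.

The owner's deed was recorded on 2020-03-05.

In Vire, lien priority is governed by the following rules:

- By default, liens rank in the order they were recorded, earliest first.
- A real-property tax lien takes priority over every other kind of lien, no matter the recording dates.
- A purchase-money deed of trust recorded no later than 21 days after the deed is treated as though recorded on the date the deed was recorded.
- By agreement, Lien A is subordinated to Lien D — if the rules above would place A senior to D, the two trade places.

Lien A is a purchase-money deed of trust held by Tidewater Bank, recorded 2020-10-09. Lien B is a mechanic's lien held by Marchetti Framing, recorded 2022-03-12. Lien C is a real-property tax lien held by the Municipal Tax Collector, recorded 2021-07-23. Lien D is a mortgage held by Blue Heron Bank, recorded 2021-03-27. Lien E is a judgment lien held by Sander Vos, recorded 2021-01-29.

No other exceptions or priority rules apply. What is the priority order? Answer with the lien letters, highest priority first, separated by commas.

Adjusting effective dates: A was recorded 218 days after the deed, outside the 21-day window, so it keeps its recording date.
C is a real-property tax lien, so it outranks all other liens regardless of date.
Remaining liens by effective date: A (2020-10-09), E (2021-01-29), D (2021-03-27), B (2022-03-12).
A would otherwise be senior to D, so under the subordination agreement A and D exchange positions.

C, D, E, A, B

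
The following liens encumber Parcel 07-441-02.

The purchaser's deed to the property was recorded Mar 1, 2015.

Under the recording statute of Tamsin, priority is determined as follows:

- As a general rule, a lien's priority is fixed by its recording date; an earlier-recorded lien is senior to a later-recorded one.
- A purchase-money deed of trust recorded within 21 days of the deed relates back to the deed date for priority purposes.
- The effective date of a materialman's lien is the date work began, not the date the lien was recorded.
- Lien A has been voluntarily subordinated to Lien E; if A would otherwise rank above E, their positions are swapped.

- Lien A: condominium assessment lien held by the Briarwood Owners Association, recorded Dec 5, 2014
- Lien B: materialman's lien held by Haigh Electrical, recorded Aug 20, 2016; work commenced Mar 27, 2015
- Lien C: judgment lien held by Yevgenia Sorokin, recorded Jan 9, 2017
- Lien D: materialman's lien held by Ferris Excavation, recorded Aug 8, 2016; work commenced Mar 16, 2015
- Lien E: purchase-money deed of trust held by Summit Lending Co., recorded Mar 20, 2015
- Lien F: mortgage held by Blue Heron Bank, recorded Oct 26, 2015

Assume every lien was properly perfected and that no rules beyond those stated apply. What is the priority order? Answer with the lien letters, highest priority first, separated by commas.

Effective dates: B relates back to Mar 27, 2015 (work commenced); D relates back to Mar 16, 2015 (work commenced); E was recorded within the 21-day window, so its effective date is the deed date Mar 1, 2015.
Ordering by effective date: A (Dec 5, 2014), E (Mar 1, 2015), D (Mar 16, 2015), B (Mar 27, 2015), F (Oct 26, 2015), C (Jan 9, 2017).
The subordination applies — A was senior to E — so A and E swap.

E, A, D, B, F, C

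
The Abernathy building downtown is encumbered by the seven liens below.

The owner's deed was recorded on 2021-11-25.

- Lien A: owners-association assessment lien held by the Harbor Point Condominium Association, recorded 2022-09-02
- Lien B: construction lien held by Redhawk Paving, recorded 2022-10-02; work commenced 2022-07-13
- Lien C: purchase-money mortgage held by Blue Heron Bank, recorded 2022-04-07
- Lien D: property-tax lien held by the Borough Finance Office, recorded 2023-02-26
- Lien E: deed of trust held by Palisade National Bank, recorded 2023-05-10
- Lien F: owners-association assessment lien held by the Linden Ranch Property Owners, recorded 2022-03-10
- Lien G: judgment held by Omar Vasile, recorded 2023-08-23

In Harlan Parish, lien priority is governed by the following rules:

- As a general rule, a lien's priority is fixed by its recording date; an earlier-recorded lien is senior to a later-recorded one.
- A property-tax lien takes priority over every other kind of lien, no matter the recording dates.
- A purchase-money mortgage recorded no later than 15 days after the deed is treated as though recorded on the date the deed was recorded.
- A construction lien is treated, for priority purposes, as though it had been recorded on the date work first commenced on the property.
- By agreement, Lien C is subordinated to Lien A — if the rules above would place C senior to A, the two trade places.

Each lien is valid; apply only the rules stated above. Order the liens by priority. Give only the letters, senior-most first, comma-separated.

Effective dates: B is treated as recorded 2022-07-13, the work-commencement date; C was recorded 133 days after the deed — beyond 15 days — so no relation-back applies.
D is a property-tax lien and takes priority over every other lien.
Remaining liens by effective date: F (2022-03-10), C (2022-04-07), B (2022-07-13), A (2022-09-02), E (2023-05-10), G (2023-08-23).
The subordination applies — C was senior to A — so C and A swap.

D, F, A, B, C, E, G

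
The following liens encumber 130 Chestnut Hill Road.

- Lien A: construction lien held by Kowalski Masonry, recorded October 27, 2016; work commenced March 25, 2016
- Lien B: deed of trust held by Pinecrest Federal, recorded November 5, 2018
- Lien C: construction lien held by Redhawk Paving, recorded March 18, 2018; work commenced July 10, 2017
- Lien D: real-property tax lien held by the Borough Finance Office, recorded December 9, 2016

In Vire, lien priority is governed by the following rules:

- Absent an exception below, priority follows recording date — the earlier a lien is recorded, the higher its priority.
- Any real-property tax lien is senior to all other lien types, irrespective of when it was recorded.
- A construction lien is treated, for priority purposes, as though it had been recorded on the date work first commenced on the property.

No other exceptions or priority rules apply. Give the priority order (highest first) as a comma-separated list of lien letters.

D, A, C, B

Effective dates after the stated exceptions: A is treated as recorded March 25, 2016, the work-commencement date; C's effective date is July 10, 2017, when work began.
D, as a real-property tax lien, has superpriority and ranks first.
Ordering the rest by effective date: A (March 25, 2016), C (July 10, 2017), B (November 5, 2018).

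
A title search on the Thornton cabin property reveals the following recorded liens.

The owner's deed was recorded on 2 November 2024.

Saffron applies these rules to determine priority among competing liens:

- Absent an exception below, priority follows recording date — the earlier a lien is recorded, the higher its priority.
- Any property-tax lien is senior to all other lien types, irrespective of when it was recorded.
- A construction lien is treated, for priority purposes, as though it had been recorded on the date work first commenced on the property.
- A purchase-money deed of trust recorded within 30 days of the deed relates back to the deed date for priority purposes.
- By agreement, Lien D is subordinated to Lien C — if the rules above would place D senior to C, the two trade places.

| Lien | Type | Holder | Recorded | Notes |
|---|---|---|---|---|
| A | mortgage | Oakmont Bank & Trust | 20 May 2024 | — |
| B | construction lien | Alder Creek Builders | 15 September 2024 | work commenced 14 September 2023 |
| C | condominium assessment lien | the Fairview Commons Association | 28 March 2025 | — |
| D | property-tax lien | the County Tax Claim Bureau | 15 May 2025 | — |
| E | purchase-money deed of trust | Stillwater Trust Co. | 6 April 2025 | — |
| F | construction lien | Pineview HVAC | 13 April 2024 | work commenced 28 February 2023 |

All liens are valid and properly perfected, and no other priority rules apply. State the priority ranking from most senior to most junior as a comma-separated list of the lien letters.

C, F, B, A, D, E

Effective dates after the stated exceptions: B relates back to 14 September 2023 (work commenced); E was recorded 155 days after the deed — beyond 30 days — so no relation-back applies; F relates back to 28 February 2023 (work commenced).
D is a property-tax lien and takes priority over every other lien.
Remaining liens by effective date: F (28 February 2023), B (14 September 2023), A (20 May 2024), C (28 March 2025), E (6 April 2025).
D is senior to C before the subordination, so the two trade places.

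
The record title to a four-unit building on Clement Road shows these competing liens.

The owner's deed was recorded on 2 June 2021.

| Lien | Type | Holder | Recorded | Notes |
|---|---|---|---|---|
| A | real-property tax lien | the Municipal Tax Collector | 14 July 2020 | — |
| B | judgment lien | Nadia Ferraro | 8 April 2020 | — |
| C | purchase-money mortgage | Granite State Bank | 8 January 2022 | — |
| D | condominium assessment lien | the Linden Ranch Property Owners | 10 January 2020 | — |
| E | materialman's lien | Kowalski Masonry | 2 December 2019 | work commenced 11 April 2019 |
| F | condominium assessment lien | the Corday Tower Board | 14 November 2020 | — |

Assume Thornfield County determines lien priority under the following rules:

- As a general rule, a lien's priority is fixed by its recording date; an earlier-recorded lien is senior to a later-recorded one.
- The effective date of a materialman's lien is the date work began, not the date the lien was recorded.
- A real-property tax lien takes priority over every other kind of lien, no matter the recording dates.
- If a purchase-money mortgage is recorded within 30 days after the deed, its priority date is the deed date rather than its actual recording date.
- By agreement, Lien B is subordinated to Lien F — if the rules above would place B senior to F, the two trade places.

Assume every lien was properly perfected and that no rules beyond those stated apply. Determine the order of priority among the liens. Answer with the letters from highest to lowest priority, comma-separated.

First, effective dates: C was recorded 220 days after the deed — beyond 30 days — so no relation-back applies; E is treated as recorded 11 April 2019, the work-commencement date.
A is a real-property tax lien and takes priority over every other lien.
The other liens, earliest effective date first: E (11 April 2019), D (10 January 2020), B (8 April 2020), F (14 November 2020), C (8 January 2022).
Because B would otherwise rank above F, the subordination swaps them.

A, E, D, F, B, C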